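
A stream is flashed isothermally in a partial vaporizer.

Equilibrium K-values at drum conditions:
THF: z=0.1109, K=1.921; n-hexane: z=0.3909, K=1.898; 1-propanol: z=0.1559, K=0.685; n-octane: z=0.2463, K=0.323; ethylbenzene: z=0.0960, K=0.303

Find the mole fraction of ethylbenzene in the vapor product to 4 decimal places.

y_ethylbenzene = 0.0373

Material balance + equilibrium reduce to Σ zᵢ(Kᵢ−1)/(1+V/F(Kᵢ−1)) = 0.
Check two-phase: ΣzᵢKᵢ = 1.1704 > 1 and Σzᵢ/Kᵢ = 1.5706 > 1, so g(0) = 0.1704 > 0 and g(1) = -0.5706 < 0.
Newton–Raphson from V/F = 0.36:
  V/F = 0.3600: g = -0.02322, g' = -0.5332 → V/F = 0.3165
  V/F = 0.3165: g = -0.00017, g' = -0.5262 → V/F = 0.3161
Converged at V/F = 0.3161.
Compositions from xᵢ = zᵢ/(1+V/F(Kᵢ−1)), yᵢ = Kᵢxᵢ:
  THF: x = 0.0859, y = 0.1650
  n-hexane: x = 0.3045, y = 0.5779
  1-propanol: x = 0.1731, y = 0.1186
  n-octane: x = 0.3134, y = 0.1012
  ethylbenzene: x = 0.1231, y = 0.0373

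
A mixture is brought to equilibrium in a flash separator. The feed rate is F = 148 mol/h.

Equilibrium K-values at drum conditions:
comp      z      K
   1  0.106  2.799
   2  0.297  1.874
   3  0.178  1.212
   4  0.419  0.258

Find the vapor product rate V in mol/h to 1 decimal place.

Rachford–Rice: g(ψ) = Σ zᵢ(Kᵢ−1)/(1+ψ(Kᵢ−1)) = 0.
g(0) = ΣzᵢKᵢ − 1 = 0.177 and g(1) = 1 − Σzᵢ/Kᵢ = -0.967, so a root lies in (0, 1).
Newton–Raphson from ψ = 0.59:
  ψ = 0.590: g = -0.2557, g' = -0.916 → ψ = 0.311
  ψ = 0.311: g = -0.0422, g' = -0.678 → ψ = 0.249
  ψ = 0.249: g = -0.0003, g' = -0.671 → ψ = 0.248
Converged at ψ = 0.248.
Then V = ψ·F = 0.2481·148 = 36.7 mol/h and L = F − V = 111.3 mol/h.

V = 36.7 mol/h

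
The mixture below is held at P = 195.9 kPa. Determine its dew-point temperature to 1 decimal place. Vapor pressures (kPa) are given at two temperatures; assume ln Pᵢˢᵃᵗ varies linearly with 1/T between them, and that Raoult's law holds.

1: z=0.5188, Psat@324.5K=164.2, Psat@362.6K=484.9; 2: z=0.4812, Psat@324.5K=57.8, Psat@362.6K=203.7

Dew-point temperature: Σzᵢ·P/Pᵢˢᵃᵗ(T) = 1. Interpolate ln Pᵢˢᵃᵗ = aᵢ + bᵢ/T.
  T = 324.5 K: ΣzᵢP/Pᵢˢᵃᵗ = 2.2499
  T = 362.6 K: ΣzᵢP/Pᵢˢᵃᵗ = 0.6724
  T = 343.6 K: ΣzᵢP/Pᵢˢᵃᵗ = 1.1866
  T = 353.1 K: ΣzᵢP/Pᵢˢᵃᵗ = 0.8863
  T = 348.4 K: ΣzᵢP/Pᵢˢᵃᵗ = 1.0218
  T = 350.8 K: ΣzᵢP/Pᵢˢᵃᵗ = 0.9497
Interpolating between 348.4 K and 350.8 K gives T ≈ 349.1 K.

T = 349.1 K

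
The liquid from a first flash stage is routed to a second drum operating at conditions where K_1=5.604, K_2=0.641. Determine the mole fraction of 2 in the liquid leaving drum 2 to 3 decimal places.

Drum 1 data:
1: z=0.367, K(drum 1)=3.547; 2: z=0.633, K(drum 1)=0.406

Drum 1:
Material balance + equilibrium reduce to Σ zᵢ(Kᵢ−1)/(1+ψ₁(Kᵢ−1)) = 0.
Feasibility: ΣzᵢKᵢ = 1.559, Σzᵢ/Kᵢ = 1.663 — both > 1, two phases present.
Binary case is linear: z₁(K₁−1)(1+ψ₁(K₂−1)) + z₂(K₂−1)(1+ψ₁(K₁−1)) = 0
⇒ ψ₁ = [z₁(K₁−1)+z₂(K₂−1)] / [−(K₁−1)(K₂−1)] = 0.5587/1.5129 = 0.369
Drum-1 compositions:
  1: x = 0.189, y = 0.671
  2: x = 0.811, y = 0.329
Drum-2 feed = drum-1 liquid: z₂ = (0.1891, 0.8109).
Drum 2:
Material balance + equilibrium reduce to Σ zᵢ(Kᵢ−1)/(1+ψ₂(Kᵢ−1)) = 0.
Check two-phase: ΣzᵢKᵢ = 1.580 > 1 and Σzᵢ/Kᵢ = 1.299 > 1, so g(0) = 0.580 > 0 and g(1) = -0.299 < 0.
Binary case is linear: z₁(K₁−1)(1+ψ₂(K₂−1)) + z₂(K₂−1)(1+ψ₂(K₁−1)) = 0
⇒ ψ₂ = [z₁(K₁−1)+z₂(K₂−1)] / [−(K₁−1)(K₂−1)] = 0.5796/1.6528 = 0.351
  1: x = 0.072, y = 0.405
  2: x = 0.928, y = 0.595

x_2 (drum 2) = 0.928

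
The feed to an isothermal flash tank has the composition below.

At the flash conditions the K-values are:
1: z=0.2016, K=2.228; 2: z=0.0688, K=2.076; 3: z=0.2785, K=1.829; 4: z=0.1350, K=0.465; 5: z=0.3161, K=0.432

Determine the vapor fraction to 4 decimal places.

Iterate (Newton) starting at ψ = 0.35:
  ψ = 0.3500: g = 0.09292, g' = -0.5231 → ψ = 0.5276
  ψ = 0.5276: g = 0.00106, g' = -0.5199 → ψ = 0.5297
Converged at ψ = 0.5297.

ψ = 0.5297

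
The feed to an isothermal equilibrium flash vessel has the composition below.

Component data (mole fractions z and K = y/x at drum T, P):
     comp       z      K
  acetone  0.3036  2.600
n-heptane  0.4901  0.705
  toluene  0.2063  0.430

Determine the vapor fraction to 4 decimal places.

ψ = 0.3569

Rachford–Rice: g(ψ) = Σ zᵢ(Kᵢ−1)/(1+ψ(Kᵢ−1)) = 0.
g(0) = ΣzᵢKᵢ − 1 = 0.2236 and g(1) = 1 − Σzᵢ/Kᵢ = -0.2917, so a root lies in (0, 1).
Iterate (Newton) starting at ψ = 0.5:
  ψ = 0.5000: g = -0.06419, g' = -0.4297 → ψ = 0.3506
  ψ = 0.3506: g = 0.00297, g' = -0.4767 → ψ = 0.3568
  ψ = 0.3568: g = 0.00001, g' = -0.4738 → ψ = 0.3569
Converged at ψ = 0.3569.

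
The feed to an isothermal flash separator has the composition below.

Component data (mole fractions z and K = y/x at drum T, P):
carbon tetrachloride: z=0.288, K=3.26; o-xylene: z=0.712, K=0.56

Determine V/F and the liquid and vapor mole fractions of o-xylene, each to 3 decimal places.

Binary case is linear: z₁(K₁−1)(1+V/F(K₂−1)) + z₂(K₂−1)(1+V/F(K₁−1)) = 0
⇒ V/F = [z₁(K₁−1)+z₂(K₂−1)] / [−(K₁−1)(K₂−1)] = 0.3376/0.9944 = 0.340
Compositions from xᵢ = zᵢ/(1+V/F(Kᵢ−1)), yᵢ = Kᵢxᵢ:
  carbon tetrachloride: x = 0.163, y = 0.531
  o-xylene: x = 0.837, y = 0.469

V/F = 0.340, x_o-xylene = 0.837, y_o-xylene = 0.469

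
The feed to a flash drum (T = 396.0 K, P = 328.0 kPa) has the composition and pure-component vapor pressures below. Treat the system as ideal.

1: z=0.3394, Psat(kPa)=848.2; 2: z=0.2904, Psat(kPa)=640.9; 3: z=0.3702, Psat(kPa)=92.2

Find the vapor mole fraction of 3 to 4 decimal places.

y_3 = 0.1790

Raoult's law: Kᵢ = Pᵢˢᵃᵗ/P = Pᵢˢᵃᵗ/328.0.
  K_1 = 848.2/328.0 = 2.585976, K_2 = 640.9/328.0 = 1.953963, K_3 = 92.2/328.0 = 0.281098
Material balance + equilibrium reduce to Σ zᵢ(Kᵢ−1)/(1+β(Kᵢ−1)) = 0.
Check two-phase: ΣzᵢKᵢ = 1.5492 > 1 and Σzᵢ/Kᵢ = 1.5968 > 1, so g(0) = 0.5492 > 0 and g(1) = -0.5968 < 0.
Newton iteration, β⁰ = 0.5:
  β = 0.5000: g = 0.07230, g' = -0.8530 → β = 0.5848
  β = 0.5848: g = -0.00205, g' = -0.9082 → β = 0.5825
Converged at β = 0.5825.
Compositions from xᵢ = zᵢ/(1+β(Kᵢ−1)), yᵢ = Kᵢxᵢ:
  1: x = 0.1764, y = 0.4562
  2: x = 0.1867, y = 0.3647
  3: x = 0.6369, y = 0.1790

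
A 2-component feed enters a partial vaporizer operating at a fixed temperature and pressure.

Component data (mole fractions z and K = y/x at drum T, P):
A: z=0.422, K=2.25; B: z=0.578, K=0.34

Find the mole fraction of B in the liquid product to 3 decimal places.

x_B = 0.654

Material balance + equilibrium reduce to Σ zᵢ(Kᵢ−1)/(1+ψ(Kᵢ−1)) = 0.
Feasibility: ΣzᵢKᵢ = 1.146, Σzᵢ/Kᵢ = 1.888 — both > 1, two phases present.
Iterate (Newton) starting at ψ = 0.5:
  ψ = 0.500: g = -0.2448, g' = -0.811 → ψ = 0.198
  ψ = 0.198: g = -0.0160, g' = -0.757 → ψ = 0.177
Converged at ψ = 0.177.
Compositions from xᵢ = zᵢ/(1+ψ(Kᵢ−1)), yᵢ = Kᵢxᵢ:
  A: x = 0.346, y = 0.777
  B: x = 0.654, y = 0.223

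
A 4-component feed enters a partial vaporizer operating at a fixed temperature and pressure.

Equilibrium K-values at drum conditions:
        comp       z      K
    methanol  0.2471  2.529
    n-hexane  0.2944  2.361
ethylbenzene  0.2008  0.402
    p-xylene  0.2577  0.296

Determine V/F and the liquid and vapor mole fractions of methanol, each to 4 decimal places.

V/F = 0.5015, x_methanol = 0.1399, y_methanol = 0.3537

Newton iteration, V/F⁰ = 0.44:
  V/F = 0.4400: g = 0.05068, g' = -0.8201 → V/F = 0.5018
  V/F = 0.5018: g = -0.00020, g' = -0.8294 → V/F = 0.5015
Converged at V/F = 0.5015.
Compositions from xᵢ = zᵢ/(1+V/F(Kᵢ−1)), yᵢ = Kᵢxᵢ:
  methanol: x = 0.1399, y = 0.3537
  n-hexane: x = 0.1750, y = 0.4131
  ethylbenzene: x = 0.2868, y = 0.1153
  p-xylene: x = 0.3984, y = 0.1179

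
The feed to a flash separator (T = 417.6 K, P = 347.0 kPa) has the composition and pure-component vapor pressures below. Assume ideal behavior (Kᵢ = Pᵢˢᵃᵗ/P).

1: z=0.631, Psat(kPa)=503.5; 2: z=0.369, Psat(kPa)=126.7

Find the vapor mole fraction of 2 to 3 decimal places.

y_2 = 0.152

Raoult's law: Kᵢ = Pᵢˢᵃᵗ/P = Pᵢˢᵃᵗ/347.0.
  K_1 = 503.5/347.0 = 1.45101, K_2 = 126.7/347.0 = 0.36513
Binary case is linear: z₁(K₁−1)(1+β(K₂−1)) + z₂(K₂−1)(1+β(K₁−1)) = 0
⇒ β = [z₁(K₁−1)+z₂(K₂−1)] / [−(K₁−1)(K₂−1)] = 0.0503/0.2863 = 0.176
Compositions from xᵢ = zᵢ/(1+β(Kᵢ−1)), yᵢ = Kᵢxᵢ:
  1: x = 0.585, y = 0.848
  2: x = 0.415, y = 0.152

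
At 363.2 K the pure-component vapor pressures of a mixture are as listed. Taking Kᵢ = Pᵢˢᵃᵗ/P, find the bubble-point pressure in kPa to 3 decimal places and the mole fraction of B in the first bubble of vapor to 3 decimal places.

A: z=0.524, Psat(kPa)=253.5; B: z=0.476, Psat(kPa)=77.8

Pbub = 169.867 kPa, y_B = 0.218

At the bubble point ψ → 0, so ΣzᵢKᵢ = 1 with Kᵢ = Pᵢˢᵃᵗ/P ⇒ P = ΣzᵢPᵢˢᵃᵗ.
P = 0.524·253.5 + 0.476·77.8 = 169.867 kPa
yᵢ = zᵢPᵢˢᵃᵗ/P ⇒ y_B = 0.476·77.8/169.867 = 0.218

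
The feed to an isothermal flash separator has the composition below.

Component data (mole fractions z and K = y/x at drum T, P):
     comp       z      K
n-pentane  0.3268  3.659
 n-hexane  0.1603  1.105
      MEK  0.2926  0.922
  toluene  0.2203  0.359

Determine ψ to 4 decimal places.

ψ = 0.7660

Rachford–Rice: g(ψ) = Σ zᵢ(Kᵢ−1)/(1+ψ(Kᵢ−1)) = 0.
Feasibility: ΣzᵢKᵢ = 1.7218, Σzᵢ/Kᵢ = 1.1654 — both > 1, two phases present.
Iterate (Newton) starting at ψ = 0.3:
  ψ = 0.3000: g = 0.30149, g' = -0.8572 → ψ = 0.6517
  ψ = 0.6517: g = 0.06715, g' = -0.5799 → ψ = 0.7675
  ψ = 0.7675: g = -0.00089, g' = -0.6041 → ψ = 0.7660
Converged at ψ = 0.7660.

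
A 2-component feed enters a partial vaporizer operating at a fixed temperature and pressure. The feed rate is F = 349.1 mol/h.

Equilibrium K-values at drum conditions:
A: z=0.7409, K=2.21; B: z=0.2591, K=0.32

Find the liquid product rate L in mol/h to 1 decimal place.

Material balance + equilibrium reduce to Σ zᵢ(Kᵢ−1)/(1+V/F(Kᵢ−1)) = 0.
g(0) = ΣzᵢKᵢ − 1 = 0.7203 and g(1) = 1 − Σzᵢ/Kᵢ = -0.1449, so a root lies in (0, 1).
Binary case is linear: z₁(K₁−1)(1+V/F(K₂−1)) + z₂(K₂−1)(1+V/F(K₁−1)) = 0
⇒ V/F = [z₁(K₁−1)+z₂(K₂−1)] / [−(K₁−1)(K₂−1)] = 0.72030/0.82280 = 0.8754
Then V = V/F·F = 0.8754·349.1 = 305.6 mol/h and L = F − V = 43.5 mol/h.

L = 43.5 mol/h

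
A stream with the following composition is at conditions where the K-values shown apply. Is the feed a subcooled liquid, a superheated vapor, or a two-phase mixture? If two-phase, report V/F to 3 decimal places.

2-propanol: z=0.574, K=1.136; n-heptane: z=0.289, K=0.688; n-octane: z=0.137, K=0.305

subcooled liquid

ΣzᵢKᵢ = 0.893; Σzᵢ/Kᵢ = 1.375.
Since ΣzᵢKᵢ < 1 the mixture is below its bubble point — single liquid phase.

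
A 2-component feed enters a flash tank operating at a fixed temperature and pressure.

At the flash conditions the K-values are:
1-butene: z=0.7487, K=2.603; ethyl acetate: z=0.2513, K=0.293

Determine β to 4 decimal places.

β = 0.9022

Material balance + equilibrium reduce to Σ zᵢ(Kᵢ−1)/(1+β(Kᵢ−1)) = 0.
g(0) = ΣzᵢKᵢ − 1 = 1.0225 and g(1) = 1 − Σzᵢ/Kᵢ = -0.1453, so a root lies in (0, 1).
Newton–Raphson from β = 0.54:
  β = 0.5400: g = 0.35592, g' = -0.8814 → β = 0.9438
  β = 0.9438: g = -0.05638, g' = -1.4393 → β = 0.9046
  β = 0.9046: g = -0.00311, g' = -1.2874 → β = 0.9022
Converged at β = 0.9022.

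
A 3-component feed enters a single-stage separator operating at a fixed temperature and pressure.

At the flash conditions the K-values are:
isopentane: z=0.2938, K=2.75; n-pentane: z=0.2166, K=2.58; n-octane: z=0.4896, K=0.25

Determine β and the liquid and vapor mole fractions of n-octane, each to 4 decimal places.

Let β = V/F and solve Σ zᵢ(Kᵢ−1)/(1+β(Kᵢ−1)) = 0.
Feasibility: ΣzᵢKᵢ = 1.4892, Σzᵢ/Kᵢ = 2.1492 — both > 1, two phases present.
Newton iteration, β⁰ = 0.5:
  β = 0.5000: g = -0.12212, g' = -1.1297 → β = 0.3919
  β = 0.3919: g = -0.00372, g' = -1.0752 → β = 0.3884
Converged at β = 0.3884.
Compositions from xᵢ = zᵢ/(1+β(Kᵢ−1)), yᵢ = Kᵢxᵢ:
  isopentane: x = 0.1749, y = 0.4810
  n-pentane: x = 0.1342, y = 0.3463
  n-octane: x = 0.6909, y = 0.1727

β = 0.3884, x_n-octane = 0.6909, y_n-octane = 0.1727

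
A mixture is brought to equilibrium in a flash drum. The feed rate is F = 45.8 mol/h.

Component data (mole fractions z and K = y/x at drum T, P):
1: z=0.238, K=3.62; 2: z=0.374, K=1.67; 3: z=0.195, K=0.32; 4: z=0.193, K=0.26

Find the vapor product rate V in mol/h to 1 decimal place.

V = 24.5 mol/h

Iterate (Newton) starting at β = 0.5:
  β = 0.500: g = 0.0300, g' = -0.874 → β = 0.534
Converged at β = 0.534.
Then V = β·F = 0.5342·45.8 = 24.5 mol/h and L = F − V = 21.3 mol/h.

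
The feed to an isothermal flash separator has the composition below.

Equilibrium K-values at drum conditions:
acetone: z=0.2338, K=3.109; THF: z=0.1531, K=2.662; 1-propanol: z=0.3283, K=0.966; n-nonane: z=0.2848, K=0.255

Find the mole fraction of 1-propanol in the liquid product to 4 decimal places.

x_1-propanol = 0.3344

Newton iteration, ψ⁰ = 0.4:
  ψ = 0.4000: g = 0.10674, g' = -0.7797 → ψ = 0.5369
  ψ = 0.5369: g = 0.00072, g' = -0.7863 → ψ = 0.5378
Converged at ψ = 0.5378.
Compositions from xᵢ = zᵢ/(1+ψ(Kᵢ−1)), yᵢ = Kᵢxᵢ:
  acetone: x = 0.1095, y = 0.3406
  THF: x = 0.0808, y = 0.2152
  1-propanol: x = 0.3344, y = 0.3230
  n-nonane: x = 0.4752, y = 0.1212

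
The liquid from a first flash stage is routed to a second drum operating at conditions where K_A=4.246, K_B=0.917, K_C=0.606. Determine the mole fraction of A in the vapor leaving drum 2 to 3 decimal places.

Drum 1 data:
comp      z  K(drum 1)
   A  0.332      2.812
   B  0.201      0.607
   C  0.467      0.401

y_A (drum 2) = 0.375

Drum 1:
Rachford–Rice: g(ψ₁) = Σ zᵢ(Kᵢ−1)/(1+ψ₁(Kᵢ−1)) = 0.
g(0) = ΣzᵢKᵢ − 1 = 0.243 and g(1) = 1 − Σzᵢ/Kᵢ = -0.614, so a root lies in (0, 1).
Newton–Raphson from ψ₁ = 0.59:
  ψ₁ = 0.590: g = -0.2447, g' = -0.708 → ψ₁ = 0.244
  ψ₁ = 0.244: g = 0.0019, g' = -0.792 → ψ₁ = 0.247
Converged at ψ₁ = 0.247.
Drum-1 compositions:
  A: x = 0.229, y = 0.645
  B: x = 0.223, y = 0.135
  C: x = 0.548, y = 0.220
Drum-2 feed = drum-1 liquid: z₂ = (0.2294, 0.2226, 0.5480).
Drum 2:
Rachford–Rice: g(ψ₂) = Σ zᵢ(Kᵢ−1)/(1+ψ₂(Kᵢ−1)) = 0.
Feasibility: ΣzᵢKᵢ = 1.510, Σzᵢ/Kᵢ = 1.201 — both > 1, two phases present.
Newton iteration, ψ₂⁰ = 0.53:
  ψ₂ = 0.530: g = -0.0185, g' = -0.464 → ψ₂ = 0.490
  ψ₂ = 0.490: g = 0.0005, g' = -0.492 → ψ₂ = 0.491
Converged at ψ₂ = 0.491.
  A: x = 0.088, y = 0.375
  B: x = 0.232, y = 0.213
  C: x = 0.680, y = 0.412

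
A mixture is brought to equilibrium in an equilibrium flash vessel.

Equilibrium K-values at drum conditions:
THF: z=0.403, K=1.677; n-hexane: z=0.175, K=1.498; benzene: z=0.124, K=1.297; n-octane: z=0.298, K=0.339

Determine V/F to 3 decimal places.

V/F = 0.526

Rachford–Rice: g(V/F) = Σ zᵢ(Kᵢ−1)/(1+V/F(Kᵢ−1)) = 0.
Feasibility: ΣzᵢKᵢ = 1.200, Σzᵢ/Kᵢ = 1.332 — both > 1, two phases present.
Newton iteration, V/F⁰ = 0.5:
  V/F = 0.500: g = 0.0115, g' = -0.430 → V/F = 0.527
  V/F = 0.527: g = -0.0002, g' = -0.442 → V/F = 0.526
Converged at V/F = 0.526.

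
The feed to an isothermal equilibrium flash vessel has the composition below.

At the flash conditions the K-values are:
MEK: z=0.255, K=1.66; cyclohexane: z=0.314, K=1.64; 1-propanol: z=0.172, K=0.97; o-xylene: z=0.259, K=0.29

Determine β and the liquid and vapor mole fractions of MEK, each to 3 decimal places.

Let β = V/F and solve Σ zᵢ(Kᵢ−1)/(1+β(Kᵢ−1)) = 0.
g(0) = ΣzᵢKᵢ − 1 = 0.180 and g(1) = 1 − Σzᵢ/Kᵢ = -0.416, so a root lies in (0, 1).
Newton iteration, β⁰ = 0.5:
  β = 0.500: g = -0.0116, g' = -0.451 → β = 0.474
Converged at β = 0.474.
Compositions from xᵢ = zᵢ/(1+β(Kᵢ−1)), yᵢ = Kᵢxᵢ:
  MEK: x = 0.194, y = 0.322
  cyclohexane: x = 0.241, y = 0.395
  1-propanol: x = 0.174, y = 0.169
  o-xylene: x = 0.390, y = 0.113

β = 0.474, x_MEK = 0.194, y_MEK = 0.322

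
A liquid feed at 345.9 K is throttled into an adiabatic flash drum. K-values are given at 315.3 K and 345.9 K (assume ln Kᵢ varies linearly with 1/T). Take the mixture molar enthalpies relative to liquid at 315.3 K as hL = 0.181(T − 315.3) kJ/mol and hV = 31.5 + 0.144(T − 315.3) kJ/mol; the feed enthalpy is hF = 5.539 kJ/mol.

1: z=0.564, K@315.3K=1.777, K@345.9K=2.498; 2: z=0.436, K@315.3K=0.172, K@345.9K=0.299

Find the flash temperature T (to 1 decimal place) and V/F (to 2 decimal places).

Adiabatic flash: solve Rachford–Rice at each trial T, then check hF = ψ·hV(T) + (1−ψ)·hL(T).
  T = 315.3 K: K = (1.777, 0.172), RR gives ψ = 0.120, H_out = 3.781 kJ/mol
  T = 345.9 K: K = (2.498, 0.299), RR gives ψ = 0.514, H_out = 21.133 kJ/mol
  T = 330.6 K: K = (2.124, 0.230), RR gives ψ = 0.344, H_out = 13.414 kJ/mol
  T = 323.0 K: K = (1.948, 0.200), RR gives ψ = 0.245, H_out = 9.031 kJ/mol
  T = 319.1 K: K = (1.860, 0.185), RR gives ψ = 0.186, H_out = 6.505 kJ/mol
  T = 317.2 K: K = (1.818, 0.179), RR gives ψ = 0.154, H_out = 5.181 kJ/mol
Linear interpolation between T = 317.2 (H_out = 5.181) and T = 319.1 (H_out = 6.505) on hF = 5.539 gives T ≈ 317.7 K, at which ψ = 0.16.

T = 317.7 K, V/F = 0.16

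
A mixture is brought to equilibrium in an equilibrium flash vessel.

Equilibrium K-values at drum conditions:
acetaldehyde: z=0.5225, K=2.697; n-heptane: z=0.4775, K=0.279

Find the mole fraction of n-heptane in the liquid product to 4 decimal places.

Rachford–Rice: g(ψ) = Σ zᵢ(Kᵢ−1)/(1+ψ(Kᵢ−1)) = 0.
g(0) = ΣzᵢKᵢ − 1 = 0.5424 and g(1) = 1 − Σzᵢ/Kᵢ = -0.9052, so a root lies in (0, 1).
Binary case is linear: z₁(K₁−1)(1+ψ(K₂−1)) + z₂(K₂−1)(1+ψ(K₁−1)) = 0
⇒ ψ = [z₁(K₁−1)+z₂(K₂−1)] / [−(K₁−1)(K₂−1)] = 0.54241/1.22354 = 0.4433
Compositions from xᵢ = zᵢ/(1+ψ(Kᵢ−1)), yᵢ = Kᵢxᵢ:
  acetaldehyde: x = 0.2982, y = 0.8042
  n-heptane: x = 0.7018, y = 0.1958

x_n-heptane = 0.7018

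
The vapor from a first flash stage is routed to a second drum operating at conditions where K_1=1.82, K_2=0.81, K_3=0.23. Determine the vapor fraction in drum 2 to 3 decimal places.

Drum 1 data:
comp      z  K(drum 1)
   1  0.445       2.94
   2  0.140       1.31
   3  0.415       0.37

V/F (drum 2) = 0.497

Drum 1:
Material balance + equilibrium reduce to Σ zᵢ(Kᵢ−1)/(1+ψ₁(Kᵢ−1)) = 0.
g(0) = ΣzᵢKᵢ − 1 = 0.645 and g(1) = 1 − Σzᵢ/Kᵢ = -0.380, so a root lies in (0, 1).
Iterate (Newton) starting at ψ₁ = 0.69:
  ψ₁ = 0.690: g = -0.0576, g' = -0.831 → ψ₁ = 0.621
  ψ₁ = 0.621: g = -0.0013, g' = -0.798 → ψ₁ = 0.619
Converged at ψ₁ = 0.619.
Drum-1 compositions:
  1: x = 0.202, y = 0.594
  2: x = 0.117, y = 0.154
  3: x = 0.680, y = 0.252
Drum-2 feed = drum-1 vapor: z₂ = (0.5944, 0.1539, 0.2517).
Drum 2:
Material balance + equilibrium reduce to Σ zᵢ(Kᵢ−1)/(1+ψ₂(Kᵢ−1)) = 0.
Feasibility: ΣzᵢKᵢ = 1.264, Σzᵢ/Kᵢ = 1.611 — both > 1, two phases present.
Newton iteration, ψ₂⁰ = 0.5:
  ψ₂ = 0.500: g = -0.0018, g' = -0.602 → ψ₂ = 0.497
Converged at ψ₂ = 0.497.
  1: x = 0.422, y = 0.769
  2: x = 0.170, y = 0.138
  3: x = 0.408, y = 0.094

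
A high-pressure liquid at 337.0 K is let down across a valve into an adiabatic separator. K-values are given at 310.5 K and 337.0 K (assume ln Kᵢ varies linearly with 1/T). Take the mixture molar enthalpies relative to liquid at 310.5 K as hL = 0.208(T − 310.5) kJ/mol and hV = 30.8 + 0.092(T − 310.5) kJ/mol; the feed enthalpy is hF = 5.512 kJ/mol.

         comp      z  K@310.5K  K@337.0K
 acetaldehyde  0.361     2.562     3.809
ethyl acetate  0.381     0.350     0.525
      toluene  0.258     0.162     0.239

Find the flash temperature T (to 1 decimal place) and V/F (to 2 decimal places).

T = 315.3 K, V/F = 0.15

Adiabatic flash: solve Rachford–Rice at each trial T, then check hF = ψ·hV(T) + (1−ψ)·hL(T).
  T = 310.5 K: K = (2.562, 0.350, 0.162), RR gives ψ = 0.088, H_out = 2.700 kJ/mol
  T = 337.0 K: K = (3.809, 0.525, 0.239), RR gives ψ = 0.374, H_out = 15.882 kJ/mol
  T = 323.8 K: K = (3.152, 0.433, 0.198), RR gives ψ = 0.245, H_out = 9.940 kJ/mol
  T = 317.1 K: K = (2.846, 0.390, 0.180), RR gives ψ = 0.172, H_out = 6.524 kJ/mol
  T = 313.8 K: K = (2.702, 0.370, 0.171), RR gives ψ = 0.131, H_out = 4.682 kJ/mol
  T = 315.5 K: K = (2.775, 0.380, 0.175), RR gives ψ = 0.152, H_out = 5.646 kJ/mol
Linear interpolation between T = 313.8 (H_out = 4.682) and T = 315.5 (H_out = 5.646) on hF = 5.512 gives T ≈ 315.3 K, at which ψ = 0.15.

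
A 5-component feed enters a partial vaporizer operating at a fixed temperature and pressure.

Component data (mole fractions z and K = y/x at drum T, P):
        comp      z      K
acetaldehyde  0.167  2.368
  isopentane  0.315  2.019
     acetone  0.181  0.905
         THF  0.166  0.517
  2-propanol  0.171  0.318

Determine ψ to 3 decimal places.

Let ψ = V/F and solve Σ zᵢ(Kᵢ−1)/(1+ψ(Kᵢ−1)) = 0.
Check two-phase: ΣzᵢKᵢ = 1.335 > 1 and Σzᵢ/Kᵢ = 1.285 > 1, so g(0) = 0.335 > 0 and g(1) = -0.285 < 0.
Newton–Raphson from ψ = 0.5:
  ψ = 0.500: g = 0.0476, g' = -0.506 → ψ = 0.594
  ψ = 0.594: g = -0.0007, g' = -0.525 → ψ = 0.593
Converged at ψ = 0.593.

ψ = 0.593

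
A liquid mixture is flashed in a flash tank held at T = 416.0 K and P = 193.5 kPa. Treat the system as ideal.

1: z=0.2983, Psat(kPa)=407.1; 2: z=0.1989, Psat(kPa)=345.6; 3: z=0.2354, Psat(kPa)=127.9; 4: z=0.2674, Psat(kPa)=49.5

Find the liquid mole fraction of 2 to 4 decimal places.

Raoult's law: Kᵢ = Pᵢˢᵃᵗ/P = Pᵢˢᵃᵗ/193.5.
  K_1 = 407.1/193.5 = 2.103876, K_2 = 345.6/193.5 = 1.786047, K_3 = 127.9/193.5 = 0.660982, K_4 = 49.5/193.5 = 0.255814
Material balance + equilibrium reduce to Σ zᵢ(Kᵢ−1)/(1+V/F(Kᵢ−1)) = 0.
g(0) = ΣzᵢKᵢ − 1 = 0.2068 and g(1) = 1 − Σzᵢ/Kᵢ = -0.6546, so a root lies in (0, 1).
Newton iteration, V/F⁰ = 0.5:
  V/F = 0.5000: g = -0.08860, g' = -0.6291 → V/F = 0.3592
  V/F = 0.3592: g = -0.00473, g' = -0.5720 → V/F = 0.3509
Converged at V/F = 0.3509.
Compositions from xᵢ = zᵢ/(1+V/F(Kᵢ−1)), yᵢ = Kᵢxᵢ:
  1: x = 0.2150, y = 0.4524
  2: x = 0.1559, y = 0.2784
  3: x = 0.2672, y = 0.1766
  4: x = 0.3619, y = 0.0926

x_2 = 0.1559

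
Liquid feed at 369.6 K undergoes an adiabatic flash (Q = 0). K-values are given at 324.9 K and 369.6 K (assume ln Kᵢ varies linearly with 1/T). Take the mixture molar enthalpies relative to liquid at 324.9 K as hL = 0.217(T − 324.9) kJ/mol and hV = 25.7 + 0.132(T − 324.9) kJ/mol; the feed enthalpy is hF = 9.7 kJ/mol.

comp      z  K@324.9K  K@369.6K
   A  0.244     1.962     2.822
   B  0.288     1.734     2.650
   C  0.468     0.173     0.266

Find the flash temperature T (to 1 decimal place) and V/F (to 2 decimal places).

Adiabatic flash: solve Rachford–Rice at each trial T, then check hF = ψ·hV(T) + (1−ψ)·hL(T).
  T = 324.9 K: K = (1.962, 1.734, 0.173), RR gives ψ = 0.085, H_out = 2.172 kJ/mol
  T = 369.6 K: K = (2.822, 2.650, 0.266), RR gives ψ = 0.454, H_out = 19.639 kJ/mol
  T = 347.2 K: K = (2.380, 2.172, 0.217), RR gives ψ = 0.310, H_out = 12.214 kJ/mol
  T = 336.0 K: K = (2.167, 1.947, 0.195), RR gives ψ = 0.213, H_out = 7.681 kJ/mol
  T = 341.6 K: K = (2.273, 2.058, 0.206), RR gives ψ = 0.264, H_out = 10.045 kJ/mol
  T = 338.8 K: K = (2.219, 2.002, 0.200), RR gives ψ = 0.240, H_out = 8.891 kJ/mol
  T = 340.2 K: K = (2.246, 2.030, 0.203), RR gives ψ = 0.252, H_out = 9.474 kJ/mol
Linear interpolation between T = 340.2 (H_out = 9.474) and T = 341.6 (H_out = 10.045) on hF = 9.7 gives T ≈ 340.8 K, at which ψ = 0.26.

T = 340.8 K, V/F = 0.26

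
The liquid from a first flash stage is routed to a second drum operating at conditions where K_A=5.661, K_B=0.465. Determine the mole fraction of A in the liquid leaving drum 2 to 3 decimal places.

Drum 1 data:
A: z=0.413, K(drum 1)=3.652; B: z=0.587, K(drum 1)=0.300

Drum 1:
Let ψ₁ = V/F and solve Σ zᵢ(Kᵢ−1)/(1+ψ₁(Kᵢ−1)) = 0.
Check two-phase: ΣzᵢKᵢ = 1.684 > 1 and Σzᵢ/Kᵢ = 2.070 > 1, so g(0) = 0.684 > 0 and g(1) = -1.070 < 0.
Binary case is linear: z₁(K₁−1)(1+ψ₁(K₂−1)) + z₂(K₂−1)(1+ψ₁(K₁−1)) = 0
⇒ ψ₁ = [z₁(K₁−1)+z₂(K₂−1)] / [−(K₁−1)(K₂−1)] = 0.6844/1.8564 = 0.369
Drum-1 compositions:
  A: x = 0.209, y = 0.763
  B: x = 0.791, y = 0.237
Drum-2 feed = drum-1 liquid: z₂ = (0.2088, 0.7912).
Drum 2:
Newton iteration, ψ₂⁰ = 0.52:
  ψ₂ = 0.520: g = -0.3021, g' = -0.822 → ψ₂ = 0.152
  ψ₂ = 0.152: g = 0.1084, g' = -1.820 → ψ₂ = 0.212
  ψ₂ = 0.212: g = 0.0123, g' = -1.436 → ψ₂ = 0.220
  ψ₂ = 0.220: g = 0.0002, g' = -1.395 → ψ₂ = 0.221
Converged at ψ₂ = 0.221.
  A: x = 0.103, y = 0.583
  B: x = 0.897, y = 0.417

x_A (drum 2) = 0.103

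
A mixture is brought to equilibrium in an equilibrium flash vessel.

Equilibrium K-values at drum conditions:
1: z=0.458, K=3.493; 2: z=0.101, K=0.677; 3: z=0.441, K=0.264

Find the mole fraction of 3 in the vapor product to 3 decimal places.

y_3 = 0.176

Iterate (Newton) starting at β = 0.5:
  β = 0.500: g = -0.0442, g' = -1.177 → β = 0.462
Converged at β = 0.462.
Compositions from xᵢ = zᵢ/(1+β(Kᵢ−1)), yᵢ = Kᵢxᵢ:
  1: x = 0.213, y = 0.743
  2: x = 0.119, y = 0.080
  3: x = 0.669, y = 0.176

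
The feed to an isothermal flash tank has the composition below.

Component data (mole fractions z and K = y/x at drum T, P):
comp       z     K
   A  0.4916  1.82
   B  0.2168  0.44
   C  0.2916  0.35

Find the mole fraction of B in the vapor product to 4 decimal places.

y_B = 0.1063

Newton–Raphson from ψ = 0.44:
  ψ = 0.4400: g = -0.13033, g' = -0.5399 → ψ = 0.1986
  ψ = 0.1986: g = -0.00757, g' = -0.4929 → ψ = 0.1832
Converged at ψ = 0.1832.
Compositions from xᵢ = zᵢ/(1+ψ(Kᵢ−1)), yᵢ = Kᵢxᵢ:
  A: x = 0.4274, y = 0.7778
  B: x = 0.2416, y = 0.1063
  C: x = 0.3310, y = 0.1159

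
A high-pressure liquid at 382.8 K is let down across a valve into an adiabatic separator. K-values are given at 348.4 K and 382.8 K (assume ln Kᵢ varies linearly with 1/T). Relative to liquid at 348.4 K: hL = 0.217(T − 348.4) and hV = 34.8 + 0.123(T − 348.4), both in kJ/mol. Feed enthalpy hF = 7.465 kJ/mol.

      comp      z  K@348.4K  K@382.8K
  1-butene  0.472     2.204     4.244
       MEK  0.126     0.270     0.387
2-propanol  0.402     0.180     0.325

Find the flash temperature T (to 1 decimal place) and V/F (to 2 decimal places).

T = 351.0 K, V/F = 0.20

Adiabatic flash: solve Rachford–Rice at each trial T, then check hF = ψ·hV(T) + (1−ψ)·hL(T).
  T = 348.4 K: K = (2.204, 0.270, 0.180), RR gives ψ = 0.152, H_out = 5.302 kJ/mol
  T = 382.8 K: K = (4.244, 0.387, 0.325), RR gives ψ = 0.552, H_out = 24.875 kJ/mol
  T = 365.6 K: K = (3.106, 0.326, 0.245), RR gives ψ = 0.390, H_out = 16.690 kJ/mol
  T = 357.0 K: K = (2.627, 0.297, 0.211), RR gives ψ = 0.289, H_out = 11.701 kJ/mol
  T = 352.7 K: K = (2.409, 0.284, 0.195), RR gives ψ = 0.227, H_out = 8.744 kJ/mol
  T = 350.5 K: K = (2.302, 0.277, 0.187), RR gives ψ = 0.191, H_out = 7.055 kJ/mol
Linear interpolation between T = 350.5 (H_out = 7.055) and T = 352.7 (H_out = 8.744) on hF = 7.465 gives T ≈ 351.0 K, at which ψ = 0.20.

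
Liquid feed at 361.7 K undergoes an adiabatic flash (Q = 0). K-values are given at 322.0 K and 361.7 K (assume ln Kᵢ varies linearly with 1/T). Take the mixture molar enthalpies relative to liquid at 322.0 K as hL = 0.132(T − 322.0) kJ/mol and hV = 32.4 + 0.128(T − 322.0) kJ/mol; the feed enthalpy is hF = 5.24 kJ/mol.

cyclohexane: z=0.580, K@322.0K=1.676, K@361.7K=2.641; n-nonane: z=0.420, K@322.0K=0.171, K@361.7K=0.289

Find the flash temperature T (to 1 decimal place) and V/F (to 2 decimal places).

T = 325.4 K, V/F = 0.15

Adiabatic flash: solve Rachford–Rice at each trial T, then check hF = ψ·hV(T) + (1−ψ)·hL(T).
  T = 322.0 K: K = (1.676, 0.171), RR gives ψ = 0.078, H_out = 2.538 kJ/mol
  T = 361.7 K: K = (2.641, 0.289), RR gives ψ = 0.560, H_out = 23.289 kJ/mol
  T = 341.9 K: K = (2.133, 0.226), RR gives ψ = 0.379, H_out = 14.862 kJ/mol
  T = 331.9 K: K = (1.896, 0.197), RR gives ψ = 0.254, H_out = 9.526 kJ/mol
  T = 326.9 K: K = (1.783, 0.184), RR gives ψ = 0.174, H_out = 6.294 kJ/mol
  T = 324.4 K: K = (1.728, 0.177), RR gives ψ = 0.128, H_out = 4.465 kJ/mol
  T = 325.6 K: K = (1.755, 0.180), RR gives ψ = 0.151, H_out = 5.364 kJ/mol
Linear interpolation between T = 324.4 (H_out = 4.465) and T = 325.6 (H_out = 5.364) on hF = 5.24 gives T ≈ 325.4 K, at which ψ = 0.15.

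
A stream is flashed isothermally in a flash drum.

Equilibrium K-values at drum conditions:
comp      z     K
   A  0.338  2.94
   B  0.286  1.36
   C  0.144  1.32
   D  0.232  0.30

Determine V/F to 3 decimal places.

V/F = 0.805

Rachford–Rice: g(V/F) = Σ zᵢ(Kᵢ−1)/(1+V/F(Kᵢ−1)) = 0.
Check two-phase: ΣzᵢKᵢ = 1.642 > 1 and Σzᵢ/Kᵢ = 1.208 > 1, so g(0) = 0.642 > 0 and g(1) = -0.208 < 0.
Newton iteration, V/F⁰ = 0.33:
  V/F = 0.330: g = 0.3223, g' = -0.707 → V/F = 0.786
  V/F = 0.786: g = 0.0157, g' = -0.793 → V/F = 0.806
  V/F = 0.806: g = -0.0003, g' = -0.823 → V/F = 0.805
Converged at V/F = 0.805.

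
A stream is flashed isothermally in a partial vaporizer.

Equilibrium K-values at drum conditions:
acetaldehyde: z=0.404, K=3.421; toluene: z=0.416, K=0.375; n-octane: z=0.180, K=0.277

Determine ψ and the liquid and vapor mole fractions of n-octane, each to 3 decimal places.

ψ = 0.370, x_n-octane = 0.246, y_n-octane = 0.068

Rachford–Rice: g(ψ) = Σ zᵢ(Kᵢ−1)/(1+ψ(Kᵢ−1)) = 0.
Check two-phase: ΣzᵢKᵢ = 1.588 > 1 and Σzᵢ/Kᵢ = 1.877 > 1, so g(0) = 0.588 > 0 and g(1) = -0.877 < 0.
Newton iteration, ψ⁰ = 0.5:
  ψ = 0.500: g = -0.1395, g' = -1.059 → ψ = 0.368
  ψ = 0.368: g = 0.0020, g' = -1.111 → ψ = 0.370
Converged at ψ = 0.370.
Compositions from xᵢ = zᵢ/(1+ψ(Kᵢ−1)), yᵢ = Kᵢxᵢ:
  acetaldehyde: x = 0.213, y = 0.729
  toluene: x = 0.541, y = 0.203
  n-octane: x = 0.246, y = 0.068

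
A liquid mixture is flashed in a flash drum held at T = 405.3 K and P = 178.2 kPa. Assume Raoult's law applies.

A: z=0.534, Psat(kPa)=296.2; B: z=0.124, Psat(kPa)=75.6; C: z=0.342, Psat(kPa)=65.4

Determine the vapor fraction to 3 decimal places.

Raoult's law: Kᵢ = Pᵢˢᵃᵗ/P = Pᵢˢᵃᵗ/178.2.
  K_A = 296.2/178.2 = 1.66218, K_B = 75.6/178.2 = 0.42424, K_C = 65.4/178.2 = 0.36700
Let ψ = V/F and solve Σ zᵢ(Kᵢ−1)/(1+ψ(Kᵢ−1)) = 0.
Check two-phase: ΣzᵢKᵢ = 1.066 > 1 and Σzᵢ/Kᵢ = 1.545 > 1, so g(0) = 0.066 > 0 and g(1) = -0.545 < 0.
Newton–Raphson from ψ = 0.5:
  ψ = 0.500: g = -0.1513, g' = -0.507 → ψ = 0.201
  ψ = 0.201: g = -0.0168, g' = -0.415 → ψ = 0.161
Converged at ψ = 0.161.

ψ = 0.161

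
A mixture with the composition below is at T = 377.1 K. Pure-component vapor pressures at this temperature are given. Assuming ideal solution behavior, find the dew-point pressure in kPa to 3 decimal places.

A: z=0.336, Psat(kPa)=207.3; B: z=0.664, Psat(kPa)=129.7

At the dew point ψ → 1, so Σzᵢ/Kᵢ = 1 with Kᵢ = Pᵢˢᵃᵗ/P ⇒ 1/P = Σzᵢ/Pᵢˢᵃᵗ.
1/P = 0.336/207.3 + 0.664/129.7 = 0.006740 ⇒ P = 148.360 kPa

Pdew = 148.360 kPa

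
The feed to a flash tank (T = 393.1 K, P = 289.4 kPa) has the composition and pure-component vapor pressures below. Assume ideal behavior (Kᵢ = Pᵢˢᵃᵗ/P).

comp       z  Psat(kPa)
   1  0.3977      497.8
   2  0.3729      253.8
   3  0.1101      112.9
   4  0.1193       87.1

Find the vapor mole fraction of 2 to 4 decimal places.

Raoult's law: Kᵢ = Pᵢˢᵃᵗ/P = Pᵢˢᵃᵗ/289.4.
  K_1 = 497.8/289.4 = 1.720111, K_2 = 253.8/289.4 = 0.876987, K_3 = 112.9/289.4 = 0.390117, K_4 = 87.1/289.4 = 0.300968
Newton iteration, ψ⁰ = 0.63:
  ψ = 0.6300: g = -0.11078, g' = -0.3984 → ψ = 0.3519
  ψ = 0.3519: g = -0.01556, g' = -0.3064 → ψ = 0.3011
  ψ = 0.3011: g = -0.00016, g' = -0.3003 → ψ = 0.3006
Converged at ψ = 0.3006.
Compositions from xᵢ = zᵢ/(1+ψ(Kᵢ−1)), yᵢ = Kᵢxᵢ:
  1: x = 0.3269, y = 0.5624
  2: x = 0.3872, y = 0.3396
  3: x = 0.1348, y = 0.0526
  4: x = 0.1510, y = 0.0455

y_2 = 0.3396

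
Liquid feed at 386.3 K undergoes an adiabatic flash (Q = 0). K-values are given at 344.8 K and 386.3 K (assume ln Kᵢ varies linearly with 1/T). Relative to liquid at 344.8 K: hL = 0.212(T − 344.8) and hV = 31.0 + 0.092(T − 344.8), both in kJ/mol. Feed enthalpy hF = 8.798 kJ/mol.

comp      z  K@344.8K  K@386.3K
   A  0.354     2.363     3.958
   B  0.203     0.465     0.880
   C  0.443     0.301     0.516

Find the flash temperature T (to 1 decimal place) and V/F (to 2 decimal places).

T = 355.0 K, V/F = 0.22

Adiabatic flash: solve Rachford–Rice at each trial T, then check hF = ψ·hV(T) + (1−ψ)·hL(T).
  T = 344.8 K: K = (2.363, 0.465, 0.301), RR gives ψ = 0.072, H_out = 2.245 kJ/mol
  T = 386.3 K: K = (3.958, 0.880, 0.516), RR gives ψ = 0.683, H_out = 26.564 kJ/mol
  T = 365.6 K: K = (3.105, 0.652, 0.400), RR gives ψ = 0.366, H_out = 14.830 kJ/mol
  T = 355.2 K: K = (2.720, 0.553, 0.349), RR gives ψ = 0.225, H_out = 8.899 kJ/mol
  T = 350.0 K: K = (2.538, 0.508, 0.324), RR gives ψ = 0.152, H_out = 5.707 kJ/mol
  T = 352.6 K: K = (2.628, 0.530, 0.336), RR gives ψ = 0.189, H_out = 7.330 kJ/mol
  T = 353.9 K: K = (2.674, 0.542, 0.342), RR gives ψ = 0.207, H_out = 8.121 kJ/mol
Linear interpolation between T = 353.9 (H_out = 8.121) and T = 355.2 (H_out = 8.899) on hF = 8.798 gives T ≈ 355.0 K, at which ψ = 0.22.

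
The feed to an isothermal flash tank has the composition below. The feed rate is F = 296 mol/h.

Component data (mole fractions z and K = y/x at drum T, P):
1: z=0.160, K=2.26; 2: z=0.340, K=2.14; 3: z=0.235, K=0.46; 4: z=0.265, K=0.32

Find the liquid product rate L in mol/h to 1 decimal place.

L = 181.7 mol/h

Newton iteration, β⁰ = 0.5:
  β = 0.500: g = -0.0763, g' = -0.685 → β = 0.389
  β = 0.389: g = -0.0016, g' = -0.663 → β = 0.386
Converged at β = 0.386.
Then V = β·F = 0.3862·296 = 114.3 mol/h and L = F − V = 181.7 mol/h.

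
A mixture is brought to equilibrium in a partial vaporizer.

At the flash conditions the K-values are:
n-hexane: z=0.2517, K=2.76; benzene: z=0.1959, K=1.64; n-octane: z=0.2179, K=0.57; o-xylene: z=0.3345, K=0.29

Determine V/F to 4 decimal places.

Iterate (Newton) starting at V/F = 0.55:
  V/F = 0.5500: g = -0.19454, g' = -0.7682 → V/F = 0.2968
  V/F = 0.2968: g = -0.01193, g' = -0.7167 → V/F = 0.2801
  V/F = 0.2801: g = 0.00004, g' = -0.7223 → V/F = 0.2802
Converged at V/F = 0.2802.

V/F = 0.2802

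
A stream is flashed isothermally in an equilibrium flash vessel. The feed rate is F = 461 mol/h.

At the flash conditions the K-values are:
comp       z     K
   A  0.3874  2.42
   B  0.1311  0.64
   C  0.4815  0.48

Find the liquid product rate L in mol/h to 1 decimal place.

Material balance + equilibrium reduce to Σ zᵢ(Kᵢ−1)/(1+ψ(Kᵢ−1)) = 0.
Check two-phase: ΣzᵢKᵢ = 1.2525 > 1 and Σzᵢ/Kᵢ = 1.3681 > 1, so g(0) = 0.2525 > 0 and g(1) = -0.3681 < 0.
Newton–Raphson from ψ = 0.5:
  ψ = 0.5000: g = -0.07421, g' = -0.5302 → ψ = 0.3600
  ψ = 0.3600: g = 0.00173, g' = -0.5615 → ψ = 0.3631
Converged at ψ = 0.3631.
Then V = ψ·F = 0.3631·461 = 167.4 mol/h and L = F − V = 293.6 mol/h.

L = 293.6 mol/h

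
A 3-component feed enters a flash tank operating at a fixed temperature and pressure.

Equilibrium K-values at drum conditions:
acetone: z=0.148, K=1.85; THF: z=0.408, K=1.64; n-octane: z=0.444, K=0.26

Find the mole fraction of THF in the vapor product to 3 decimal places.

y_THF = 0.624

Newton iteration, V/F⁰ = 0.68:
  V/F = 0.680: g = -0.3997, g' = -1.109 → V/F = 0.320
  V/F = 0.320: g = -0.1147, g' = -0.598 → V/F = 0.128
  V/F = 0.128: g = -0.0082, g' = -0.526 → V/F = 0.113
Converged at V/F = 0.113.
Compositions from xᵢ = zᵢ/(1+V/F(Kᵢ−1)), yᵢ = Kᵢxᵢ:
  acetone: x = 0.135, y = 0.250
  THF: x = 0.381, y = 0.624
  n-octane: x = 0.484, y = 0.126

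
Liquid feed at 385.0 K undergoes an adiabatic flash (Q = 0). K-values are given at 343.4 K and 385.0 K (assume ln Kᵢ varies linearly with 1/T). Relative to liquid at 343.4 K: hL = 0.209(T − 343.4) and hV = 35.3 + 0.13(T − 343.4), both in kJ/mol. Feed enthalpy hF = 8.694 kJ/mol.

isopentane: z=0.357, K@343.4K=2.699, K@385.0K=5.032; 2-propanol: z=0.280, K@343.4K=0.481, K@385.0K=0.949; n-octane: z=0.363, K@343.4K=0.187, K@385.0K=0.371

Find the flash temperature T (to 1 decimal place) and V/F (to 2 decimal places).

T = 349.1 K, V/F = 0.22

Adiabatic flash: solve Rachford–Rice at each trial T, then check hF = ψ·hV(T) + (1−ψ)·hL(T).
  T = 343.4 K: K = (2.699, 0.481, 0.187), RR gives ψ = 0.140, H_out = 4.951 kJ/mol
  T = 385.0 K: K = (5.032, 0.949, 0.371), RR gives ψ = 0.646, H_out = 29.373 kJ/mol
  T = 364.2 K: K = (3.751, 0.689, 0.269), RR gives ψ = 0.393, H_out = 17.577 kJ/mol
  T = 353.8 K: K = (3.197, 0.579, 0.225), RR gives ψ = 0.273, H_out = 11.599 kJ/mol
  T = 348.6 K: K = (2.941, 0.528, 0.206), RR gives ψ = 0.210, H_out = 8.401 kJ/mol
  T = 351.2 K: K = (3.068, 0.553, 0.215), RR gives ψ = 0.242, H_out = 10.025 kJ/mol
  T = 349.9 K: K = (3.004, 0.541, 0.210), RR gives ψ = 0.226, H_out = 9.220 kJ/mol
Linear interpolation between T = 348.6 (H_out = 8.401) and T = 349.9 (H_out = 9.220) on hF = 8.694 gives T ≈ 349.1 K, at which ψ = 0.22.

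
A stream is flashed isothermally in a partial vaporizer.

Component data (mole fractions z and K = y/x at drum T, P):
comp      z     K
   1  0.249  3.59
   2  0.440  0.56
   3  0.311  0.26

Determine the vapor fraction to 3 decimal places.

ψ = 0.149

Rachford–Rice: g(ψ) = Σ zᵢ(Kᵢ−1)/(1+ψ(Kᵢ−1)) = 0.
Feasibility: ΣzᵢKᵢ = 1.221, Σzᵢ/Kᵢ = 2.051 — both > 1, two phases present.
Iterate (Newton) starting at ψ = 0.5:
  ψ = 0.500: g = -0.3325, g' = -0.886 → ψ = 0.125
  ψ = 0.125: g = 0.0290, g' = -1.256 → ψ = 0.148
  ψ = 0.148: g = 0.0008, g' = -1.185 → ψ = 0.149
Converged at ψ = 0.149.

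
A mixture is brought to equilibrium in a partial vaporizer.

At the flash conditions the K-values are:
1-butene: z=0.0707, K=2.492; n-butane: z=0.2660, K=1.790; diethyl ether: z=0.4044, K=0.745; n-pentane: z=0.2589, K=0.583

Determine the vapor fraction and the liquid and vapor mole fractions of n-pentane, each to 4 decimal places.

ψ = 0.3284, x_n-pentane = 0.3000, y_n-pentane = 0.1749

Material balance + equilibrium reduce to Σ zᵢ(Kᵢ−1)/(1+ψ(Kᵢ−1)) = 0.
g(0) = ΣzᵢKᵢ − 1 = 0.1045 and g(1) = 1 − Σzᵢ/Kᵢ = -0.1639, so a root lies in (0, 1).
Iterate (Newton) starting at ψ = 0.5:
  ψ = 0.5000: g = -0.04354, g' = -0.2433 → ψ = 0.3211
  ψ = 0.3211: g = 0.00197, g' = -0.2688 → ψ = 0.3284
Converged at ψ = 0.3284.
Compositions from xᵢ = zᵢ/(1+ψ(Kᵢ−1)), yᵢ = Kᵢxᵢ:
  1-butene: x = 0.0474, y = 0.1182
  n-butane: x = 0.2112, y = 0.3780
  diethyl ether: x = 0.4414, y = 0.3288
  n-pentane: x = 0.3000, y = 0.1749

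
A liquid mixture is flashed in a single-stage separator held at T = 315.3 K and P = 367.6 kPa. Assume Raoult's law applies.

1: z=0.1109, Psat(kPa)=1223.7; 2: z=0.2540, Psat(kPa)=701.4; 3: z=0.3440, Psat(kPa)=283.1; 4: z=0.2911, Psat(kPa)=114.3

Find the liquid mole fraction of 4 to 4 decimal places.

Raoult's law: Kᵢ = Pᵢˢᵃᵗ/P = Pᵢˢᵃᵗ/367.6.
  K_1 = 1223.7/367.6 = 3.328890, K_2 = 701.4/367.6 = 1.908052, K_3 = 283.1/367.6 = 0.770131, K_4 = 114.3/367.6 = 0.310936
Material balance + equilibrium reduce to Σ zᵢ(Kᵢ−1)/(1+ψ(Kᵢ−1)) = 0.
g(0) = ΣzᵢKᵢ − 1 = 0.2093 and g(1) = 1 − Σzᵢ/Kᵢ = -0.5493, so a root lies in (0, 1).
Newton iteration, ψ⁰ = 0.37:
  ψ = 0.3700: g = -0.04428, g' = -0.5616 → ψ = 0.2912
  ψ = 0.2912: g = 0.00065, g' = -0.5818 → ψ = 0.2923
Converged at ψ = 0.2923.
Compositions from xᵢ = zᵢ/(1+ψ(Kᵢ−1)), yᵢ = Kᵢxᵢ:
  1: x = 0.0660, y = 0.2197
  2: x = 0.2007, y = 0.3830
  3: x = 0.3688, y = 0.2840
  4: x = 0.3645, y = 0.1133

x_4 = 0.3645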